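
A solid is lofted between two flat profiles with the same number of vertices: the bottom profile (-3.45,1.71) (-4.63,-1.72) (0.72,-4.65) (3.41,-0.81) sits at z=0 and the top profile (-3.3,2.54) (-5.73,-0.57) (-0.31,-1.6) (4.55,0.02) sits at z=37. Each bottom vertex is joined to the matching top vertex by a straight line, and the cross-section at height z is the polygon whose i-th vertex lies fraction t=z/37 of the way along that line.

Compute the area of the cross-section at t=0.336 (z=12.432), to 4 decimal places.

Cross-section at t=0.336: each vertex is (1-t)·p0[i] + t·p1[i].
  v1: (1-0.336)·(-3.45,1.71) + 0.336·(-3.3,2.54) = (-3.3996,1.9889)
  v2: (1-0.336)·(-4.63,-1.72) + 0.336·(-5.73,-0.57) = (-4.9996,-1.3336)
  v3: (1-0.336)·(0.72,-4.65) + 0.336·(-0.31,-1.6) = (0.3739,-3.6252)
  v4: (1-0.336)·(3.41,-0.81) + 0.336·(4.55,0.02) = (3.7930,-0.5311)
Shoelace sum Σ(x_i·y_{i+1} − x_{i+1}·y_i):
  i=1: -3.3996·-1.3336 − -4.9996·1.9889 = +14.4773 (running +14.4773)
  i=2: -4.9996·-3.6252 − 0.3739·-1.3336 = +18.6232 (running +33.1005)
  i=3: 0.3739·-0.5311 − 3.7930·-3.6252 = +13.5519 (running +46.6525)
  i=4: 3.7930·1.9889 − -3.3996·-0.5311 = +5.7383 (running +52.3908)
Area = |Σ|/2 = |52.3908|/2 = 26.1954

Area at t=0.336: 26.1954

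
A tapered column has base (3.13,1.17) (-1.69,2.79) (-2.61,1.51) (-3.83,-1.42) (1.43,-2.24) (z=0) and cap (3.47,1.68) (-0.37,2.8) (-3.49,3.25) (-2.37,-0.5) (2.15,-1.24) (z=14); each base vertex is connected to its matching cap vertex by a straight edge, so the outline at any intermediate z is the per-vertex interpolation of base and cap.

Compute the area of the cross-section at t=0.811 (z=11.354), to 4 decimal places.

Area at t=0.811: 20.5821

Cross-section at t=0.811: each vertex is (1-t)·p0[i] + t·p1[i].
  v1: (1-0.811)·(3.13,1.17) + 0.811·(3.47,1.68) = (3.4057,1.5836)
  v2: (1-0.811)·(-1.69,2.79) + 0.811·(-0.37,2.8) = (-0.6195,2.7981)
  v3: (1-0.811)·(-2.61,1.51) + 0.811·(-3.49,3.25) = (-3.3237,2.9211)
  v4: (1-0.811)·(-3.83,-1.42) + 0.811·(-2.37,-0.5) = (-2.6459,-0.6739)
  v5: (1-0.811)·(1.43,-2.24) + 0.811·(2.15,-1.24) = (2.0139,-1.4290)
Shoelace sum Σ(x_i·y_{i+1} − x_{i+1}·y_i):
  i=1: 3.4057·2.7981 − -0.6195·1.5836 = +10.5106 (running +10.5106)
  i=2: -0.6195·2.9211 − -3.3237·2.7981 = +7.4904 (running +18.0011)
  i=3: -3.3237·-0.6739 − -2.6459·2.9211 = +9.9689 (running +27.9700)
  i=4: -2.6459·-1.4290 − 2.0139·-0.6739 = +5.1382 (running +33.1082)
  i=5: 2.0139·1.5836 − 3.4057·-1.4290 = +8.0561 (running +41.1643)
Area = |Σ|/2 = |41.1643|/2 = 20.5821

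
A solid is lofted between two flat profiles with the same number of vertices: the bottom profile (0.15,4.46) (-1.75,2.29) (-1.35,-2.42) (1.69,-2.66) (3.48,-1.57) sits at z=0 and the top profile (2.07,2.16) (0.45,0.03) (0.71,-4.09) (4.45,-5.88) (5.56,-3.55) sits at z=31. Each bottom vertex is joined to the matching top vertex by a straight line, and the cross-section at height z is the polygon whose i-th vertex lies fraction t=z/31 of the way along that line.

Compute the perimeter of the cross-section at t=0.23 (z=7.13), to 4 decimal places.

Cross-section at t=0.23: each vertex is (1-t)·p0[i] + t·p1[i].
  v1: (1-0.23)·(0.15,4.46) + 0.23·(2.07,2.16) = (0.5916,3.9310)
  v2: (1-0.23)·(-1.75,2.29) + 0.23·(0.45,0.03) = (-1.2440,1.7702)
  v3: (1-0.23)·(-1.35,-2.42) + 0.23·(0.71,-4.09) = (-0.8762,-2.8041)
  v4: (1-0.23)·(1.69,-2.66) + 0.23·(4.45,-5.88) = (2.3248,-3.4006)
  v5: (1-0.23)·(3.48,-1.57) + 0.23·(5.56,-3.55) = (3.9584,-2.0254)
Perimeter = Σ |v_{i+1} − v_i|:
  edge 1→2: √(-1.8356² + -2.1608²) = 2.8352 (running 2.8352)
  edge 2→3: √(0.3678² + -4.5743²) = 4.5891 (running 7.4243)
  edge 3→4: √(3.2010² + -0.5965²) = 3.2561 (running 10.6804)
  edge 4→5: √(1.6336² + 1.3752²) = 2.1354 (running 12.8158)
  edge 5→1: √(-3.3668² + 5.9564²) = 6.8421 (running 19.6578)
Perimeter = 19.6578

Perimeter at t=0.23: 19.6578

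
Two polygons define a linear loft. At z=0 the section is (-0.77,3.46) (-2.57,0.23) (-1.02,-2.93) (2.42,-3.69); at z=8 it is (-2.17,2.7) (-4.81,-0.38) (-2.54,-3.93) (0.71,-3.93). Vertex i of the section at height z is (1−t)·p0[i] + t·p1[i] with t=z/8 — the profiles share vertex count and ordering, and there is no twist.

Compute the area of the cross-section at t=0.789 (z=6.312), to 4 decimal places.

Cross-section at t=0.789: each vertex is (1-t)·p0[i] + t·p1[i].
  v1: (1-0.789)·(-0.77,3.46) + 0.789·(-2.17,2.7) = (-1.8746,2.8604)
  v2: (1-0.789)·(-2.57,0.23) + 0.789·(-4.81,-0.38) = (-4.3374,-0.2513)
  v3: (1-0.789)·(-1.02,-2.93) + 0.789·(-2.54,-3.93) = (-2.2193,-3.7190)
  v4: (1-0.789)·(2.42,-3.69) + 0.789·(0.71,-3.93) = (1.0708,-3.8794)
Shoelace sum Σ(x_i·y_{i+1} − x_{i+1}·y_i):
  i=1: -1.8746·-0.2513 − -4.3374·2.8604 = +12.8775 (running +12.8775)
  i=2: -4.3374·-3.7190 − -2.2193·-0.2513 = +15.5730 (running +28.4504)
  i=3: -2.2193·-3.8794 − 1.0708·-3.7190 = +12.5917 (running +41.0422)
  i=4: 1.0708·2.8604 − -1.8746·-3.8794 = -4.2093 (running +36.8328)
Area = |Σ|/2 = |36.8328|/2 = 18.4164

Area at t=0.789: 18.4164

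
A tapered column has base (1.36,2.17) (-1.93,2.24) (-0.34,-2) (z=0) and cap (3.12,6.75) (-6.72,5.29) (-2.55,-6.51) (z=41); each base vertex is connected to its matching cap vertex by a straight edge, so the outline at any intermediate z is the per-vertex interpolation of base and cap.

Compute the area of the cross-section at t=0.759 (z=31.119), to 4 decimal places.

Cross-section at t=0.759: each vertex is (1-t)·p0[i] + t·p1[i].
  v1: (1-0.759)·(1.36,2.17) + 0.759·(3.12,6.75) = (2.6958,5.6462)
  v2: (1-0.759)·(-1.93,2.24) + 0.759·(-6.72,5.29) = (-5.5656,4.5549)
  v3: (1-0.759)·(-0.34,-2) + 0.759·(-2.55,-6.51) = (-2.0174,-5.4231)
Shoelace sum Σ(x_i·y_{i+1} − x_{i+1}·y_i):
  i=1: 2.6958·4.5549 − -5.5656·5.6462 = +43.7041 (running +43.7041)
  i=2: -5.5656·-5.4231 − -2.0174·4.5549 = +39.3719 (running +83.0760)
  i=3: -2.0174·5.6462 − 2.6958·-5.4231 = +3.2292 (running +86.3051)
Area = |Σ|/2 = |86.3051|/2 = 43.1526

Area at t=0.759: 43.1526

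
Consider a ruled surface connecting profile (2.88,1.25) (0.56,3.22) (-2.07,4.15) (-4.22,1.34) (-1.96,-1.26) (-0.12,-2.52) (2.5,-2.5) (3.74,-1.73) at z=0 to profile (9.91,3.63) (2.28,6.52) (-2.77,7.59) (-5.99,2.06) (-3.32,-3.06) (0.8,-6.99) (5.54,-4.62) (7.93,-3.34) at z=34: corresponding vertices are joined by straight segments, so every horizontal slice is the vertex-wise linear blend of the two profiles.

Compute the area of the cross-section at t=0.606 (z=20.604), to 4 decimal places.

Area at t=0.606: 93.3978

Cross-section at t=0.606: each vertex is (1-t)·p0[i] + t·p1[i].
  v1: (1-0.606)·(2.88,1.25) + 0.606·(9.91,3.63) = (7.1402,2.6923)
  v2: (1-0.606)·(0.56,3.22) + 0.606·(2.28,6.52) = (1.6023,5.2198)
  v3: (1-0.606)·(-2.07,4.15) + 0.606·(-2.77,7.59) = (-2.4942,6.2346)
  v4: (1-0.606)·(-4.22,1.34) + 0.606·(-5.99,2.06) = (-5.2926,1.7763)
  v5: (1-0.606)·(-1.96,-1.26) + 0.606·(-3.32,-3.06) = (-2.7842,-2.3508)
  v6: (1-0.606)·(-0.12,-2.52) + 0.606·(0.8,-6.99) = (0.4375,-5.2288)
  v7: (1-0.606)·(2.5,-2.5) + 0.606·(5.54,-4.62) = (4.3422,-3.7847)
  v8: (1-0.606)·(3.74,-1.73) + 0.606·(7.93,-3.34) = (6.2791,-2.7057)
Shoelace sum Σ(x_i·y_{i+1} − x_{i+1}·y_i):
  i=1: 7.1402·5.2198 − 1.6023·2.6923 = +32.9564 (running +32.9564)
  i=2: 1.6023·6.2346 − -2.4942·5.2198 = +23.0091 (running +55.9655)
  i=3: -2.4942·1.7763 − -5.2926·6.2346 = +28.5671 (running +84.5326)
  i=4: -5.2926·-2.3508 − -2.7842·1.7763 = +17.3875 (running +101.9201)
  i=5: -2.7842·-5.2288 − 0.4375·-2.3508 = +15.5864 (running +117.5065)
  i=6: 0.4375·-3.7847 − 4.3422·-5.2288 = +21.0489 (running +138.5554)
  i=7: 4.3422·-2.7057 − 6.2791·-3.7847 = +12.0162 (running +150.5715)
  i=8: 6.2791·2.6923 − 7.1402·-2.7057 = +36.2241 (running +186.7956)
Area = |Σ|/2 = |186.7956|/2 = 93.3978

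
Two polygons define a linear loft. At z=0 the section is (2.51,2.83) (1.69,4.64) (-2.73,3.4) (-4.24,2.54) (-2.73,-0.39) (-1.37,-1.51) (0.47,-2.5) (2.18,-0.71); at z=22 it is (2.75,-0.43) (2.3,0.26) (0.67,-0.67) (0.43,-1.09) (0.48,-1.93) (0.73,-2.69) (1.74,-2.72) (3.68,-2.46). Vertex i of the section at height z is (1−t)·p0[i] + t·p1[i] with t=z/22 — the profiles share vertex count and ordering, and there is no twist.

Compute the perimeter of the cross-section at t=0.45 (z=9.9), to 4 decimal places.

Perimeter at t=0.45: 15.9728

Cross-section at t=0.45: each vertex is (1-t)·p0[i] + t·p1[i].
  v1: (1-0.45)·(2.51,2.83) + 0.45·(2.75,-0.43) = (2.6180,1.3630)
  v2: (1-0.45)·(1.69,4.64) + 0.45·(2.3,0.26) = (1.9645,2.6690)
  v3: (1-0.45)·(-2.73,3.4) + 0.45·(0.67,-0.67) = (-1.2000,1.5685)
  v4: (1-0.45)·(-4.24,2.54) + 0.45·(0.43,-1.09) = (-2.1385,0.9065)
  v5: (1-0.45)·(-2.73,-0.39) + 0.45·(0.48,-1.93) = (-1.2855,-1.0830)
  v6: (1-0.45)·(-1.37,-1.51) + 0.45·(0.73,-2.69) = (-0.4250,-2.0410)
  v7: (1-0.45)·(0.47,-2.5) + 0.45·(1.74,-2.72) = (1.0415,-2.5990)
  v8: (1-0.45)·(2.18,-0.71) + 0.45·(3.68,-2.46) = (2.8550,-1.4975)
Perimeter = Σ |v_{i+1} − v_i|:
  edge 1→2: √(-0.6535² + 1.3060²) = 1.4604 (running 1.4604)
  edge 2→3: √(-3.1645² + -1.1005²) = 3.3504 (running 4.8108)
  edge 3→4: √(-0.9385² + -0.6620²) = 1.1485 (running 5.9593)
  edge 4→5: √(0.8530² + -1.9895²) = 2.1647 (running 8.1239)
  edge 5→6: √(0.8605² + -0.9580²) = 1.2877 (running 9.4116)
  edge 6→7: √(1.4665² + -0.5580²) = 1.5691 (running 10.9807)
  edge 7→8: √(1.8135² + 1.1015²) = 2.1218 (running 13.1025)
  edge 8→1: √(-0.2370² + 2.8605²) = 2.8703 (running 15.9728)
Perimeter = 15.9728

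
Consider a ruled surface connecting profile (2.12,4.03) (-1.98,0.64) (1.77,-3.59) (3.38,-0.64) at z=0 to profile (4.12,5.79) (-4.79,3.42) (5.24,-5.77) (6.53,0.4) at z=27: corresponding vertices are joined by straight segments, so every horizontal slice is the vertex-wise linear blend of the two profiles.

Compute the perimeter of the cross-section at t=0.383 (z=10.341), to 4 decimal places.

Cross-section at t=0.383: each vertex is (1-t)·p0[i] + t·p1[i].
  v1: (1-0.383)·(2.12,4.03) + 0.383·(4.12,5.79) = (2.8860,4.7041)
  v2: (1-0.383)·(-1.98,0.64) + 0.383·(-4.79,3.42) = (-3.0562,1.7047)
  v3: (1-0.383)·(1.77,-3.59) + 0.383·(5.24,-5.77) = (3.0990,-4.4249)
  v4: (1-0.383)·(3.38,-0.64) + 0.383·(6.53,0.4) = (4.5865,-0.2417)
Perimeter = Σ |v_{i+1} − v_i|:
  edge 1→2: √(-5.9422² + -2.9993²) = 6.6563 (running 6.6563)
  edge 2→3: √(6.1552² + -6.1297²) = 8.6868 (running 15.3431)
  edge 3→4: √(1.4874² + 4.1833²) = 4.4398 (running 19.7829)
  edge 4→1: √(-1.7005² + 4.9458²) = 5.2299 (running 25.0128)
Perimeter = 25.0128

Perimeter at t=0.383: 25.0128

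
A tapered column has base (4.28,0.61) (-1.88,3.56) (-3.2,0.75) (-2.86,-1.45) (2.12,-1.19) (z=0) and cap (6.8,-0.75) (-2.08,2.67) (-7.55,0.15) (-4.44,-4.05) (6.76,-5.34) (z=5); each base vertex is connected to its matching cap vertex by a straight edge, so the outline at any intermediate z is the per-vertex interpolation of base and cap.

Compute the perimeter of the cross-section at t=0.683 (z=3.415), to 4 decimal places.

Cross-section at t=0.683: each vertex is (1-t)·p0[i] + t·p1[i].
  v1: (1-0.683)·(4.28,0.61) + 0.683·(6.8,-0.75) = (6.0012,-0.3189)
  v2: (1-0.683)·(-1.88,3.56) + 0.683·(-2.08,2.67) = (-2.0166,2.9521)
  v3: (1-0.683)·(-3.2,0.75) + 0.683·(-7.55,0.15) = (-6.1711,0.3402)
  v4: (1-0.683)·(-2.86,-1.45) + 0.683·(-4.44,-4.05) = (-3.9391,-3.2258)
  v5: (1-0.683)·(2.12,-1.19) + 0.683·(6.76,-5.34) = (5.2891,-4.0244)
Perimeter = Σ |v_{i+1} − v_i|:
  edge 1→2: √(-8.0178² + 3.2710²) = 8.6593 (running 8.6593)
  edge 2→3: √(-4.1545² + -2.6119²) = 4.9073 (running 13.5666)
  edge 3→4: √(2.2319² + -3.5660²) = 4.2069 (running 17.7735)
  edge 4→5: √(9.2283² + -0.7986²) = 9.2628 (running 27.0363)
  edge 5→1: √(0.7120² + 3.7056²) = 3.7734 (running 30.8096)
Perimeter = 30.8096

Perimeter at t=0.683: 30.8096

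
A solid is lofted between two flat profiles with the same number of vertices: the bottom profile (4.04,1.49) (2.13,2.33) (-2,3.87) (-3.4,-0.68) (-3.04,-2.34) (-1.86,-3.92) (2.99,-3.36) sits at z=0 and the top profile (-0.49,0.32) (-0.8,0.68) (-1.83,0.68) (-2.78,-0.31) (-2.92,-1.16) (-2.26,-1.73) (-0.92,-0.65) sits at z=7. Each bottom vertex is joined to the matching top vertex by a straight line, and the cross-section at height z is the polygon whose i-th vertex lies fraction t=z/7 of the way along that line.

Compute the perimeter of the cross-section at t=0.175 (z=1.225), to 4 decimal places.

Perimeter at t=0.175: 21.6261

Cross-section at t=0.175: each vertex is (1-t)·p0[i] + t·p1[i].
  v1: (1-0.175)·(4.04,1.49) + 0.175·(-0.49,0.32) = (3.2472,1.2853)
  v2: (1-0.175)·(2.13,2.33) + 0.175·(-0.8,0.68) = (1.6172,2.0412)
  v3: (1-0.175)·(-2,3.87) + 0.175·(-1.83,0.68) = (-1.9702,3.3117)
  v4: (1-0.175)·(-3.4,-0.68) + 0.175·(-2.78,-0.31) = (-3.2915,-0.6153)
  v5: (1-0.175)·(-3.04,-2.34) + 0.175·(-2.92,-1.16) = (-3.0190,-2.1335)
  v6: (1-0.175)·(-1.86,-3.92) + 0.175·(-2.26,-1.73) = (-1.9300,-3.5368)
  v7: (1-0.175)·(2.99,-3.36) + 0.175·(-0.92,-0.65) = (2.3058,-2.8857)
Perimeter = Σ |v_{i+1} − v_i|:
  edge 1→2: √(-1.6300² + 0.7560²) = 1.7968 (running 1.7968)
  edge 2→3: √(-3.5875² + 1.2705²) = 3.8058 (running 5.6026)
  edge 3→4: √(-1.3212² + -3.9270²) = 4.1433 (running 9.7459)
  edge 4→5: √(0.2725² + -1.5182²) = 1.5425 (running 11.2884)
  edge 5→6: √(1.0890² + -1.4033²) = 1.7762 (running 13.0647)
  edge 6→7: √(4.2358² + 0.6510²) = 4.2855 (running 17.3502)
  edge 7→1: √(0.9415² + 4.1710²) = 4.2759 (running 21.6261)
Perimeter = 21.6261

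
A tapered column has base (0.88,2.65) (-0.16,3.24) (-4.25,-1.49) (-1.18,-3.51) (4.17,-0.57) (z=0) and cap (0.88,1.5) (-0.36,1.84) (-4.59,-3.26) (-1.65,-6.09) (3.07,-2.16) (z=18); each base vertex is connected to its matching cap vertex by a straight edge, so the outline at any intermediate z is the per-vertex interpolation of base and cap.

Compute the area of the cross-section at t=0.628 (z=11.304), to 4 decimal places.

Cross-section at t=0.628: each vertex is (1-t)·p0[i] + t·p1[i].
  v1: (1-0.628)·(0.88,2.65) + 0.628·(0.88,1.5) = (0.8800,1.9278)
  v2: (1-0.628)·(-0.16,3.24) + 0.628·(-0.36,1.84) = (-0.2856,2.3608)
  v3: (1-0.628)·(-4.25,-1.49) + 0.628·(-4.59,-3.26) = (-4.4635,-2.6016)
  v4: (1-0.628)·(-1.18,-3.51) + 0.628·(-1.65,-6.09) = (-1.4752,-5.1302)
  v5: (1-0.628)·(4.17,-0.57) + 0.628·(3.07,-2.16) = (3.4792,-1.5685)
Shoelace sum Σ(x_i·y_{i+1} − x_{i+1}·y_i):
  i=1: 0.8800·2.3608 − -0.2856·1.9278 = +2.6281 (running +2.6281)
  i=2: -0.2856·-2.6016 − -4.4635·2.3608 = +11.2805 (running +13.9086)
  i=3: -4.4635·-5.1302 − -1.4752·-2.6016 = +19.0612 (running +32.9698)
  i=4: -1.4752·-1.5685 − 3.4792·-5.1302 = +20.1629 (running +53.1327)
  i=5: 3.4792·1.9278 − 0.8800·-1.5685 = +8.0875 (running +61.2202)
Area = |Σ|/2 = |61.2202|/2 = 30.6101

Area at t=0.628: 30.6101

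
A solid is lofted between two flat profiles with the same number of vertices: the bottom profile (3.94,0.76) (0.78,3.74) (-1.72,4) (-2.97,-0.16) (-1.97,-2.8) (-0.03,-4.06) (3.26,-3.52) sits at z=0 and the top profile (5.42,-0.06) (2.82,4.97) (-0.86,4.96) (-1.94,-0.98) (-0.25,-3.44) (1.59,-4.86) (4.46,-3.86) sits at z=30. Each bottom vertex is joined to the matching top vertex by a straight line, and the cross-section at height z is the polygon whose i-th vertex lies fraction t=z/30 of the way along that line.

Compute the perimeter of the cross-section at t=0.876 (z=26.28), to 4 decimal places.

Perimeter at t=0.876: 27.1463

Cross-section at t=0.876: each vertex is (1-t)·p0[i] + t·p1[i].
  v1: (1-0.876)·(3.94,0.76) + 0.876·(5.42,-0.06) = (5.2365,0.0417)
  v2: (1-0.876)·(0.78,3.74) + 0.876·(2.82,4.97) = (2.5670,4.8175)
  v3: (1-0.876)·(-1.72,4) + 0.876·(-0.86,4.96) = (-0.9666,4.8410)
  v4: (1-0.876)·(-2.97,-0.16) + 0.876·(-1.94,-0.98) = (-2.0677,-0.8783)
  v5: (1-0.876)·(-1.97,-2.8) + 0.876·(-0.25,-3.44) = (-0.4633,-3.3606)
  v6: (1-0.876)·(-0.03,-4.06) + 0.876·(1.59,-4.86) = (1.3891,-4.7608)
  v7: (1-0.876)·(3.26,-3.52) + 0.876·(4.46,-3.86) = (4.3112,-3.8178)
Perimeter = Σ |v_{i+1} − v_i|:
  edge 1→2: √(-2.6694² + 4.7758²) = 5.4712 (running 5.4712)
  edge 2→3: √(-3.5337² + 0.0235²) = 3.5338 (running 9.0050)
  edge 3→4: √(-1.1011² + -5.7193²) = 5.8243 (running 14.8293)
  edge 4→5: √(1.6044² + -2.4823²) = 2.9557 (running 17.7850)
  edge 5→6: √(1.8524² + -1.4002²) = 2.3220 (running 20.1070)
  edge 6→7: √(2.9221² + 0.9430²) = 3.0705 (running 23.1775)
  edge 7→1: √(0.9253² + 3.8595²) = 3.9689 (running 27.1463)
Perimeter = 27.1463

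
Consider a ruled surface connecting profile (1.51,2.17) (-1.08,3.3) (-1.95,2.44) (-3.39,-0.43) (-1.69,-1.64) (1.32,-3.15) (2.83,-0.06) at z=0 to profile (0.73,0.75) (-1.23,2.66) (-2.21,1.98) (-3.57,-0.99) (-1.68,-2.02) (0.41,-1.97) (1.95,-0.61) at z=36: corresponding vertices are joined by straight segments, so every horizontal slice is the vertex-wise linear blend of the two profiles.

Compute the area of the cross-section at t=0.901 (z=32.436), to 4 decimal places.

Area at t=0.901: 16.1051

Cross-section at t=0.901: each vertex is (1-t)·p0[i] + t·p1[i].
  v1: (1-0.901)·(1.51,2.17) + 0.901·(0.73,0.75) = (0.8072,0.8906)
  v2: (1-0.901)·(-1.08,3.3) + 0.901·(-1.23,2.66) = (-1.2151,2.7234)
  v3: (1-0.901)·(-1.95,2.44) + 0.901·(-2.21,1.98) = (-2.1843,2.0255)
  v4: (1-0.901)·(-3.39,-0.43) + 0.901·(-3.57,-0.99) = (-3.5522,-0.9346)
  v5: (1-0.901)·(-1.69,-1.64) + 0.901·(-1.68,-2.02) = (-1.6810,-1.9824)
  v6: (1-0.901)·(1.32,-3.15) + 0.901·(0.41,-1.97) = (0.5001,-2.0868)
  v7: (1-0.901)·(2.83,-0.06) + 0.901·(1.95,-0.61) = (2.0371,-0.5555)
Shoelace sum Σ(x_i·y_{i+1} − x_{i+1}·y_i):
  i=1: 0.8072·2.7234 − -1.2151·0.8906 = +3.2805 (running +3.2805)
  i=2: -1.2151·2.0255 − -2.1843·2.7234 = +3.4872 (running +6.7677)
  i=3: -2.1843·-0.9346 − -3.5522·2.0255 = +9.2364 (running +16.0041)
  i=4: -3.5522·-1.9824 − -1.6810·-0.9346 = +5.4708 (running +21.4749)
  i=5: -1.6810·-2.0868 − 0.5001·-1.9824 = +4.4993 (running +25.9742)
  i=6: 0.5001·-0.5555 − 2.0371·-2.0868 = +3.9733 (running +29.9475)
  i=7: 2.0371·0.8906 − 0.8072·-0.5555 = +2.2627 (running +32.2102)
Area = |Σ|/2 = |32.2102|/2 = 16.1051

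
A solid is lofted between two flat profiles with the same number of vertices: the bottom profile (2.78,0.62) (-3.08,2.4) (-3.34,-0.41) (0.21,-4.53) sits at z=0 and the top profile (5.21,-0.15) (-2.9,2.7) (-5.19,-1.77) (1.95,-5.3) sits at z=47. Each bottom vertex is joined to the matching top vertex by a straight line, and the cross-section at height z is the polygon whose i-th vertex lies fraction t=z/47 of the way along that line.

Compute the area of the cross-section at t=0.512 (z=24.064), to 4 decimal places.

Cross-section at t=0.512: each vertex is (1-t)·p0[i] + t·p1[i].
  v1: (1-0.512)·(2.78,0.62) + 0.512·(5.21,-0.15) = (4.0242,0.2258)
  v2: (1-0.512)·(-3.08,2.4) + 0.512·(-2.9,2.7) = (-2.9878,2.5536)
  v3: (1-0.512)·(-3.34,-0.41) + 0.512·(-5.19,-1.77) = (-4.2872,-1.1063)
  v4: (1-0.512)·(0.21,-4.53) + 0.512·(1.95,-5.3) = (1.1009,-4.9242)
Shoelace sum Σ(x_i·y_{i+1} − x_{i+1}·y_i):
  i=1: 4.0242·2.5536 − -2.9878·0.2258 = +10.9506 (running +10.9506)
  i=2: -2.9878·-1.1063 − -4.2872·2.5536 = +14.2533 (running +25.2039)
  i=3: -4.2872·-4.9242 − 1.1009·-1.1063 = +22.3291 (running +47.5331)
  i=4: 1.1009·0.2258 − 4.0242·-4.9242 = +20.0645 (running +67.5975)
Area = |Σ|/2 = |67.5975|/2 = 33.7988

Area at t=0.512: 33.7988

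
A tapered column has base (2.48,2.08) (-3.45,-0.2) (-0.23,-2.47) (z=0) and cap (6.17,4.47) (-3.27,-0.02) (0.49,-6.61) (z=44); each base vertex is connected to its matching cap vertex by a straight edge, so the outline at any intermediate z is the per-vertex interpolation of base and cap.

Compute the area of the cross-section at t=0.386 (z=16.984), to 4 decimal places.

Area at t=0.386: 19.7129

Cross-section at t=0.386: each vertex is (1-t)·p0[i] + t·p1[i].
  v1: (1-0.386)·(2.48,2.08) + 0.386·(6.17,4.47) = (3.9043,3.0025)
  v2: (1-0.386)·(-3.45,-0.2) + 0.386·(-3.27,-0.02) = (-3.3805,-0.1305)
  v3: (1-0.386)·(-0.23,-2.47) + 0.386·(0.49,-6.61) = (0.0479,-4.0680)
Shoelace sum Σ(x_i·y_{i+1} − x_{i+1}·y_i):
  i=1: 3.9043·-0.1305 − -3.3805·3.0025 = +9.6406 (running +9.6406)
  i=2: -3.3805·-4.0680 − 0.0479·-0.1305 = +13.7583 (running +23.3989)
  i=3: 0.0479·3.0025 − 3.9043·-4.0680 = +16.0269 (running +39.4258)
Area = |Σ|/2 = |39.4258|/2 = 19.7129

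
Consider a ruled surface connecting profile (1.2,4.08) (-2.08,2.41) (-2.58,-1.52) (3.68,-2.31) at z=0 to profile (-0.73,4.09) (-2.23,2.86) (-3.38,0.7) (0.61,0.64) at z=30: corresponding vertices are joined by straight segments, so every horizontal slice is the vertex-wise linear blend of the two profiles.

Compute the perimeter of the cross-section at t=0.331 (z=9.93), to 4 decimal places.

Perimeter at t=0.331: 17.8588

Cross-section at t=0.331: each vertex is (1-t)·p0[i] + t·p1[i].
  v1: (1-0.331)·(1.2,4.08) + 0.331·(-0.73,4.09) = (0.5612,4.0833)
  v2: (1-0.331)·(-2.08,2.41) + 0.331·(-2.23,2.86) = (-2.1297,2.5590)
  v3: (1-0.331)·(-2.58,-1.52) + 0.331·(-3.38,0.7) = (-2.8448,-0.7852)
  v4: (1-0.331)·(3.68,-2.31) + 0.331·(0.61,0.64) = (2.6638,-1.3336)
Perimeter = Σ |v_{i+1} − v_i|:
  edge 1→2: √(-2.6908² + -1.5244²) = 3.0926 (running 3.0926)
  edge 2→3: √(-0.7151² + -3.3441²) = 3.4197 (running 6.5123)
  edge 3→4: √(5.5086² + -0.5484²) = 5.5359 (running 12.0482)
  edge 4→1: √(-2.1027² + 5.4169²) = 5.8106 (running 17.8588)
Perimeter = 17.8588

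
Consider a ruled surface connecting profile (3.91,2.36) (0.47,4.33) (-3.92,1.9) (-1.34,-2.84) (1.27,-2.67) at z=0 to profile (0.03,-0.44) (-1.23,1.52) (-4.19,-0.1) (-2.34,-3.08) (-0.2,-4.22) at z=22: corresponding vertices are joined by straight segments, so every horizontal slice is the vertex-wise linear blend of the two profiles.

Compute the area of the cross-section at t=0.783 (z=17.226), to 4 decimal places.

Area at t=0.783: 17.8715

Cross-section at t=0.783: each vertex is (1-t)·p0[i] + t·p1[i].
  v1: (1-0.783)·(3.91,2.36) + 0.783·(0.03,-0.44) = (0.8720,0.1676)
  v2: (1-0.783)·(0.47,4.33) + 0.783·(-1.23,1.52) = (-0.8611,2.1298)
  v3: (1-0.783)·(-3.92,1.9) + 0.783·(-4.19,-0.1) = (-4.1314,0.3340)
  v4: (1-0.783)·(-1.34,-2.84) + 0.783·(-2.34,-3.08) = (-2.1230,-3.0279)
  v5: (1-0.783)·(1.27,-2.67) + 0.783·(-0.2,-4.22) = (0.1190,-3.8836)
Shoelace sum Σ(x_i·y_{i+1} − x_{i+1}·y_i):
  i=1: 0.8720·2.1298 − -0.8611·0.1676 = +2.0014 (running +2.0014)
  i=2: -0.8611·0.3340 − -4.1314·2.1298 = +8.5113 (running +10.5127)
  i=3: -4.1314·-3.0279 − -2.1230·0.3340 = +13.2187 (running +23.7314)
  i=4: -2.1230·-3.8836 − 0.1190·-3.0279 = +8.6053 (running +32.3367)
  i=5: 0.1190·0.1676 − 0.8720·-3.8836 = +3.4063 (running +35.7430)
Area = |Σ|/2 = |35.7430|/2 = 17.8715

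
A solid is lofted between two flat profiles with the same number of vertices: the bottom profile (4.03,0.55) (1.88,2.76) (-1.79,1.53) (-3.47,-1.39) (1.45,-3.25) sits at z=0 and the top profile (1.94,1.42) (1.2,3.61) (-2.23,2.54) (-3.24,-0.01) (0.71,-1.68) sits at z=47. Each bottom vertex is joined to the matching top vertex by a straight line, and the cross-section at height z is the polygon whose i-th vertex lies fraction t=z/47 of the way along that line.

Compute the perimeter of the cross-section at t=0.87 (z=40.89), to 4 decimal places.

Cross-section at t=0.87: each vertex is (1-t)·p0[i] + t·p1[i].
  v1: (1-0.87)·(4.03,0.55) + 0.87·(1.94,1.42) = (2.2117,1.3069)
  v2: (1-0.87)·(1.88,2.76) + 0.87·(1.2,3.61) = (1.2884,3.4995)
  v3: (1-0.87)·(-1.79,1.53) + 0.87·(-2.23,2.54) = (-2.1728,2.4087)
  v4: (1-0.87)·(-3.47,-1.39) + 0.87·(-3.24,-0.01) = (-3.2699,-0.1894)
  v5: (1-0.87)·(1.45,-3.25) + 0.87·(0.71,-1.68) = (0.8062,-1.8841)
Perimeter = Σ |v_{i+1} − v_i|:
  edge 1→2: √(-0.9233² + 2.1926²) = 2.3791 (running 2.3791)
  edge 2→3: √(-3.4612² + -1.0908²) = 3.6290 (running 6.0081)
  edge 3→4: √(-1.0971² + -2.5981²) = 2.8202 (running 8.8283)
  edge 4→5: √(4.0761² + -1.6947²) = 4.4144 (running 13.2427)
  edge 5→1: √(1.4055² + 3.1910²) = 3.4868 (running 16.7295)
Perimeter = 16.7295

Perimeter at t=0.87: 16.7295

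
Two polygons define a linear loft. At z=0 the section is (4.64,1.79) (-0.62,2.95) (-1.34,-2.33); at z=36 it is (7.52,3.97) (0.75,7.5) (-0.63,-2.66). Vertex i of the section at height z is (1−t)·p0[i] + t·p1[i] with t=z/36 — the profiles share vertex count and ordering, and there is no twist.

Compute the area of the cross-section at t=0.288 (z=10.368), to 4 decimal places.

Area at t=0.288: 19.8748

Cross-section at t=0.288: each vertex is (1-t)·p0[i] + t·p1[i].
  v1: (1-0.288)·(4.64,1.79) + 0.288·(7.52,3.97) = (5.4694,2.4178)
  v2: (1-0.288)·(-0.62,2.95) + 0.288·(0.75,7.5) = (-0.2254,4.2604)
  v3: (1-0.288)·(-1.34,-2.33) + 0.288·(-0.63,-2.66) = (-1.1355,-2.4250)
Shoelace sum Σ(x_i·y_{i+1} − x_{i+1}·y_i):
  i=1: 5.4694·4.2604 − -0.2254·2.4178 = +23.8471 (running +23.8471)
  i=2: -0.2254·-2.4250 − -1.1355·4.2604 = +5.3845 (running +29.2316)
  i=3: -1.1355·2.4178 − 5.4694·-2.4250 = +10.5181 (running +39.7497)
Area = |Σ|/2 = |39.7497|/2 = 19.8748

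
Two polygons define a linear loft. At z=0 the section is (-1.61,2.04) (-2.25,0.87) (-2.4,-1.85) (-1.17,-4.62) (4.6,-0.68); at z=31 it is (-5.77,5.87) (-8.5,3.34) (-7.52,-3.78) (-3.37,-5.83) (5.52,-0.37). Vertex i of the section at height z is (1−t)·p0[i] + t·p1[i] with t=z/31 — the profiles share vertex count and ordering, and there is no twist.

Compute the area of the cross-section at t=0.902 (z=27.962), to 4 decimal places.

Cross-section at t=0.902: each vertex is (1-t)·p0[i] + t·p1[i].
  v1: (1-0.902)·(-1.61,2.04) + 0.902·(-5.77,5.87) = (-5.3623,5.4947)
  v2: (1-0.902)·(-2.25,0.87) + 0.902·(-8.5,3.34) = (-7.8875,3.0979)
  v3: (1-0.902)·(-2.4,-1.85) + 0.902·(-7.52,-3.78) = (-7.0182,-3.5909)
  v4: (1-0.902)·(-1.17,-4.62) + 0.902·(-3.37,-5.83) = (-3.1544,-5.7114)
  v5: (1-0.902)·(4.6,-0.68) + 0.902·(5.52,-0.37) = (5.4298,-0.4004)
Shoelace sum Σ(x_i·y_{i+1} − x_{i+1}·y_i):
  i=1: -5.3623·3.0979 − -7.8875·5.4947 = +26.7270 (running +26.7270)
  i=2: -7.8875·-3.5909 − -7.0182·3.0979 = +50.0650 (running +76.7920)
  i=3: -7.0182·-5.7114 − -3.1544·-3.5909 = +28.7571 (running +105.5491)
  i=4: -3.1544·-0.4004 − 5.4298·-5.7114 = +32.2751 (running +137.8241)
  i=5: 5.4298·5.4947 − -5.3623·-0.4004 = +27.6882 (running +165.5123)
Area = |Σ|/2 = |165.5123|/2 = 82.7562

Area at t=0.902: 82.7562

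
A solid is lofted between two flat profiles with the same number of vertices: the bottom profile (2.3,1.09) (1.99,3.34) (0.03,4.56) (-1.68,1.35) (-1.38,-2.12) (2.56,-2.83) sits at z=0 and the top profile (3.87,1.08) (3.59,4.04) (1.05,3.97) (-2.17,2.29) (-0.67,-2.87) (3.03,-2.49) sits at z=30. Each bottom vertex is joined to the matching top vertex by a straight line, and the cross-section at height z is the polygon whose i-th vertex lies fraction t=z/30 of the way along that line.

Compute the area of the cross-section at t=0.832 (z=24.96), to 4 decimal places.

Cross-section at t=0.832: each vertex is (1-t)·p0[i] + t·p1[i].
  v1: (1-0.832)·(2.3,1.09) + 0.832·(3.87,1.08) = (3.6062,1.0817)
  v2: (1-0.832)·(1.99,3.34) + 0.832·(3.59,4.04) = (3.3212,3.9224)
  v3: (1-0.832)·(0.03,4.56) + 0.832·(1.05,3.97) = (0.8786,4.0691)
  v4: (1-0.832)·(-1.68,1.35) + 0.832·(-2.17,2.29) = (-2.0877,2.1321)
  v5: (1-0.832)·(-1.38,-2.12) + 0.832·(-0.67,-2.87) = (-0.7893,-2.7440)
  v6: (1-0.832)·(2.56,-2.83) + 0.832·(3.03,-2.49) = (2.9510,-2.5471)
Shoelace sum Σ(x_i·y_{i+1} − x_{i+1}·y_i):
  i=1: 3.6062·3.9224 − 3.3212·1.0817 = +10.5526 (running +10.5526)
  i=2: 3.3212·4.0691 − 0.8786·3.9224 = +10.0680 (running +20.6206)
  i=3: 0.8786·2.1321 − -2.0877·4.0691 = +10.3684 (running +30.9890)
  i=4: -2.0877·-2.7440 − -0.7893·2.1321 = +7.4114 (running +38.4004)
  i=5: -0.7893·-2.5471 − 2.9510·-2.7440 = +10.1080 (running +48.5084)
  i=6: 2.9510·1.0817 − 3.6062·-2.5471 = +12.3776 (running +60.8860)
Area = |Σ|/2 = |60.8860|/2 = 30.4430

Area at t=0.832: 30.4430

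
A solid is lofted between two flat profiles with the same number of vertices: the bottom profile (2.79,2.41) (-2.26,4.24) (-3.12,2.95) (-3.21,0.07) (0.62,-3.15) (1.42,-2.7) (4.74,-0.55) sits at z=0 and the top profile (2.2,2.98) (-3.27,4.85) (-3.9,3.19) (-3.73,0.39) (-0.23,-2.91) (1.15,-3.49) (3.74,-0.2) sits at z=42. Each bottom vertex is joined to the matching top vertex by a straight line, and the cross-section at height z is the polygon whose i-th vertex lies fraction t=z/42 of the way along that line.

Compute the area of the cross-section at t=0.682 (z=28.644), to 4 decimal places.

Cross-section at t=0.682: each vertex is (1-t)·p0[i] + t·p1[i].
  v1: (1-0.682)·(2.79,2.41) + 0.682·(2.2,2.98) = (2.3876,2.7987)
  v2: (1-0.682)·(-2.26,4.24) + 0.682·(-3.27,4.85) = (-2.9488,4.6560)
  v3: (1-0.682)·(-3.12,2.95) + 0.682·(-3.9,3.19) = (-3.6520,3.1137)
  v4: (1-0.682)·(-3.21,0.07) + 0.682·(-3.73,0.39) = (-3.5646,0.2882)
  v5: (1-0.682)·(0.62,-3.15) + 0.682·(-0.23,-2.91) = (0.0403,-2.9863)
  v6: (1-0.682)·(1.42,-2.7) + 0.682·(1.15,-3.49) = (1.2359,-3.2388)
  v7: (1-0.682)·(4.74,-0.55) + 0.682·(3.74,-0.2) = (4.0580,-0.3113)
Shoelace sum Σ(x_i·y_{i+1} − x_{i+1}·y_i):
  i=1: 2.3876·4.6560 − -2.9488·2.7987 = +19.3698 (running +19.3698)
  i=2: -2.9488·3.1137 − -3.6520·4.6560 = +7.8219 (running +27.1917)
  i=3: -3.6520·0.2882 − -3.5646·3.1137 = +10.0465 (running +37.2382)
  i=4: -3.5646·-2.9863 − 0.0403·0.2882 = +10.6335 (running +47.8718)
  i=5: 0.0403·-3.2388 − 1.2359·-2.9863 = +3.5602 (running +51.4319)
  i=6: 1.2359·-0.3113 − 4.0580·-3.2388 = +12.7582 (running +64.1901)
  i=7: 4.0580·2.7987 − 2.3876·-0.3113 = +12.1006 (running +76.2907)
Area = |Σ|/2 = |76.2907|/2 = 38.1454

Area at t=0.682: 38.1454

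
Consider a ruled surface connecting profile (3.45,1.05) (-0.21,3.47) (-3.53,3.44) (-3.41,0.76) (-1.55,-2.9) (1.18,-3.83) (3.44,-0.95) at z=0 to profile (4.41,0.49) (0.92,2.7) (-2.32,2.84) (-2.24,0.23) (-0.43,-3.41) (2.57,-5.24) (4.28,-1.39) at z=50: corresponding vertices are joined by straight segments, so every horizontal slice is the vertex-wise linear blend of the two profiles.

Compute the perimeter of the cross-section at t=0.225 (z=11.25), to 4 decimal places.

Cross-section at t=0.225: each vertex is (1-t)·p0[i] + t·p1[i].
  v1: (1-0.225)·(3.45,1.05) + 0.225·(4.41,0.49) = (3.6660,0.9240)
  v2: (1-0.225)·(-0.21,3.47) + 0.225·(0.92,2.7) = (0.0443,3.2968)
  v3: (1-0.225)·(-3.53,3.44) + 0.225·(-2.32,2.84) = (-3.2577,3.3050)
  v4: (1-0.225)·(-3.41,0.76) + 0.225·(-2.24,0.23) = (-3.1468,0.6408)
  v5: (1-0.225)·(-1.55,-2.9) + 0.225·(-0.43,-3.41) = (-1.2980,-3.0148)
  v6: (1-0.225)·(1.18,-3.83) + 0.225·(2.57,-5.24) = (1.4928,-4.1473)
  v7: (1-0.225)·(3.44,-0.95) + 0.225·(4.28,-1.39) = (3.6290,-1.0490)
Perimeter = Σ |v_{i+1} − v_i|:
  edge 1→2: √(-3.6218² + 2.3728²) = 4.3298 (running 4.3298)
  edge 2→3: √(-3.3020² + 0.0082²) = 3.3020 (running 7.6318)
  edge 3→4: √(0.1110² + -2.6642²) = 2.6666 (running 10.2984)
  edge 4→5: √(1.8488² + -3.6555²) = 4.0964 (running 14.3948)
  edge 5→6: √(2.7908² + -1.1325²) = 3.0118 (running 17.4065)
  edge 6→7: √(2.1362² + 3.0983²) = 3.7633 (running 21.1699)
  edge 7→1: √(0.0370² + 1.9730²) = 1.9733 (running 23.1432)
Perimeter = 23.1432

Perimeter at t=0.225: 23.1432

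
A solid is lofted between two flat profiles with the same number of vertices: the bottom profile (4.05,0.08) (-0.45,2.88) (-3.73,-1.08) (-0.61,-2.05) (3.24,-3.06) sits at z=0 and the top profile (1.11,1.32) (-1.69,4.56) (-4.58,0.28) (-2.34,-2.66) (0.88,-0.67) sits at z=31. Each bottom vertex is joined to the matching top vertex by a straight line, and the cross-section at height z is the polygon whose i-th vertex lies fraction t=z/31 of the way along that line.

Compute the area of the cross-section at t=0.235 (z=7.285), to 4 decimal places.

Cross-section at t=0.235: each vertex is (1-t)·p0[i] + t·p1[i].
  v1: (1-0.235)·(4.05,0.08) + 0.235·(1.11,1.32) = (3.3591,0.3714)
  v2: (1-0.235)·(-0.45,2.88) + 0.235·(-1.69,4.56) = (-0.7414,3.2748)
  v3: (1-0.235)·(-3.73,-1.08) + 0.235·(-4.58,0.28) = (-3.9298,-0.7604)
  v4: (1-0.235)·(-0.61,-2.05) + 0.235·(-2.34,-2.66) = (-1.0166,-2.1933)
  v5: (1-0.235)·(3.24,-3.06) + 0.235·(0.88,-0.67) = (2.6854,-2.4983)
Shoelace sum Σ(x_i·y_{i+1} − x_{i+1}·y_i):
  i=1: 3.3591·3.2748 − -0.7414·0.3714 = +11.2757 (running +11.2757)
  i=2: -0.7414·-0.7604 − -3.9298·3.2748 = +13.4329 (running +24.7086)
  i=3: -3.9298·-2.1933 − -1.0166·-0.7604 = +7.8463 (running +32.5550)
  i=4: -1.0166·-2.4983 − 2.6854·-2.1933 = +8.4297 (running +40.9847)
  i=5: 2.6854·0.3714 − 3.3591·-2.4983 = +9.3896 (running +50.3743)
Area = |Σ|/2 = |50.3743|/2 = 25.1871

Area at t=0.235: 25.1871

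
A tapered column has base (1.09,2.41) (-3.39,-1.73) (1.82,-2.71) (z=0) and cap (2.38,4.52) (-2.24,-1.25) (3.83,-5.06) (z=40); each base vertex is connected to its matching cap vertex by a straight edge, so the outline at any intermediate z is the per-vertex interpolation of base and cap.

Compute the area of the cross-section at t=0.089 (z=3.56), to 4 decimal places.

Cross-section at t=0.089: each vertex is (1-t)·p0[i] + t·p1[i].
  v1: (1-0.089)·(1.09,2.41) + 0.089·(2.38,4.52) = (1.2048,2.5978)
  v2: (1-0.089)·(-3.39,-1.73) + 0.089·(-2.24,-1.25) = (-3.2877,-1.6873)
  v3: (1-0.089)·(1.82,-2.71) + 0.089·(3.83,-5.06) = (1.9989,-2.9192)
Shoelace sum Σ(x_i·y_{i+1} − x_{i+1}·y_i):
  i=1: 1.2048·-1.6873 − -3.2877·2.5978 = +6.5078 (running +6.5078)
  i=2: -3.2877·-2.9192 − 1.9989·-1.6873 = +12.9698 (running +19.4776)
  i=3: 1.9989·2.5978 − 1.2048·-2.9192 = +8.7097 (running +28.1873)
Area = |Σ|/2 = |28.1873|/2 = 14.0937

Area at t=0.089: 14.0937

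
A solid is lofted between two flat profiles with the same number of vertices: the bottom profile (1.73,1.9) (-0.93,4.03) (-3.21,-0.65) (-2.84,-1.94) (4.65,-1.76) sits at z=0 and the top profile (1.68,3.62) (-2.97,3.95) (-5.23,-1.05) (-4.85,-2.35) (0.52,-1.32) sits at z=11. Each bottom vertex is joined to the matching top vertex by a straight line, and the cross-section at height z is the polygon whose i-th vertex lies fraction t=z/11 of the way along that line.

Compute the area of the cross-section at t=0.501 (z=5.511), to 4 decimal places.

Area at t=0.501: 28.8489

Cross-section at t=0.501: each vertex is (1-t)·p0[i] + t·p1[i].
  v1: (1-0.501)·(1.73,1.9) + 0.501·(1.68,3.62) = (1.7049,2.7617)
  v2: (1-0.501)·(-0.93,4.03) + 0.501·(-2.97,3.95) = (-1.9520,3.9899)
  v3: (1-0.501)·(-3.21,-0.65) + 0.501·(-5.23,-1.05) = (-4.2220,-0.8504)
  v4: (1-0.501)·(-2.84,-1.94) + 0.501·(-4.85,-2.35) = (-3.8470,-2.1454)
  v5: (1-0.501)·(4.65,-1.76) + 0.501·(0.52,-1.32) = (2.5809,-1.5396)
Shoelace sum Σ(x_i·y_{i+1} − x_{i+1}·y_i):
  i=1: 1.7049·3.9899 − -1.9520·2.7617 = +12.1936 (running +12.1936)
  i=2: -1.9520·-0.8504 − -4.2220·3.9899 = +18.5055 (running +30.6991)
  i=3: -4.2220·-2.1454 − -3.8470·-0.8504 = +5.7865 (running +36.4856)
  i=4: -3.8470·-1.5396 − 2.5809·-2.1454 = +11.4597 (running +47.9453)
  i=5: 2.5809·2.7617 − 1.7049·-1.5396 = +9.7525 (running +57.6978)
Area = |Σ|/2 = |57.6978|/2 = 28.8489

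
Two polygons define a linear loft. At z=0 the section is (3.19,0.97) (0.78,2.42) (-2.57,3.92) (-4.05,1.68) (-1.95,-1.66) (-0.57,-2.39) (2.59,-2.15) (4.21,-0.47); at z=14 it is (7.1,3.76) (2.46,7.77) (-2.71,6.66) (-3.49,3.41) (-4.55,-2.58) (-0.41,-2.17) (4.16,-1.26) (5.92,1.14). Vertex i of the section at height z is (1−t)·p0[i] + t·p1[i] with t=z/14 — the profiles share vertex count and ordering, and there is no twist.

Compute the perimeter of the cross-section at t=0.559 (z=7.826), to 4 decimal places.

Cross-section at t=0.559: each vertex is (1-t)·p0[i] + t·p1[i].
  v1: (1-0.559)·(3.19,0.97) + 0.559·(7.1,3.76) = (5.3757,2.5296)
  v2: (1-0.559)·(0.78,2.42) + 0.559·(2.46,7.77) = (1.7191,5.4107)
  v3: (1-0.559)·(-2.57,3.92) + 0.559·(-2.71,6.66) = (-2.6483,5.4517)
  v4: (1-0.559)·(-4.05,1.68) + 0.559·(-3.49,3.41) = (-3.7370,2.6471)
  v5: (1-0.559)·(-1.95,-1.66) + 0.559·(-4.55,-2.58) = (-3.4034,-2.1743)
  v6: (1-0.559)·(-0.57,-2.39) + 0.559·(-0.41,-2.17) = (-0.4806,-2.2670)
  v7: (1-0.559)·(2.59,-2.15) + 0.559·(4.16,-1.26) = (3.4676,-1.6525)
  v8: (1-0.559)·(4.21,-0.47) + 0.559·(5.92,1.14) = (5.1659,0.4300)
Perimeter = Σ |v_{i+1} − v_i|:
  edge 1→2: √(-3.6566² + 2.8810²) = 4.6552 (running 4.6552)
  edge 2→3: √(-4.3674² + 0.0410²) = 4.3676 (running 9.0228)
  edge 3→4: √(-1.0887² + -2.8046²) = 3.0085 (running 12.0313)
  edge 4→5: √(0.3336² + -4.8214²) = 4.8329 (running 16.8641)
  edge 5→6: √(2.9228² + -0.0927²) = 2.9243 (running 19.7884)
  edge 6→7: √(3.9482² + 0.6145²) = 3.9957 (running 23.7842)
  edge 7→8: √(1.6983² + 2.0825²) = 2.6872 (running 26.4713)
  edge 8→1: √(0.2098² + 2.0996²) = 2.1101 (running 28.5814)
Perimeter = 28.5814

Perimeter at t=0.559: 28.5814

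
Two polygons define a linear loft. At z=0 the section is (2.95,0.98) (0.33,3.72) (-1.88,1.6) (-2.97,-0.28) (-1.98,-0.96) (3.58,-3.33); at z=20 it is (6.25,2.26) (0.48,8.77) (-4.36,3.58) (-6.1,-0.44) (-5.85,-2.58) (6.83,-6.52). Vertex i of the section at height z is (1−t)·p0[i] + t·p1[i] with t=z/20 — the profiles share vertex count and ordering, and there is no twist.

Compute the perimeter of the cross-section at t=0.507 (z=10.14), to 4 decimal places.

Perimeter at t=0.507: 32.5245

Cross-section at t=0.507: each vertex is (1-t)·p0[i] + t·p1[i].
  v1: (1-0.507)·(2.95,0.98) + 0.507·(6.25,2.26) = (4.6231,1.6290)
  v2: (1-0.507)·(0.33,3.72) + 0.507·(0.48,8.77) = (0.4061,6.2804)
  v3: (1-0.507)·(-1.88,1.6) + 0.507·(-4.36,3.58) = (-3.1374,2.6039)
  v4: (1-0.507)·(-2.97,-0.28) + 0.507·(-6.1,-0.44) = (-4.5569,-0.3611)
  v5: (1-0.507)·(-1.98,-0.96) + 0.507·(-5.85,-2.58) = (-3.9421,-1.7813)
  v6: (1-0.507)·(3.58,-3.33) + 0.507·(6.83,-6.52) = (5.2278,-4.9473)
Perimeter = Σ |v_{i+1} − v_i|:
  edge 1→2: √(-4.2171² + 4.6514²) = 6.2785 (running 6.2785)
  edge 2→3: √(-3.5434² + -3.6765²) = 5.1061 (running 11.3846)
  edge 3→4: √(-1.4196² + -2.9650²) = 3.2873 (running 14.6718)
  edge 4→5: √(0.6148² + -1.4202²) = 1.5476 (running 16.2194)
  edge 5→6: √(9.1698² + -3.1660²) = 9.7010 (running 25.9204)
  edge 6→1: √(-0.6047² + 6.5763²) = 6.6040 (running 32.5245)
Perimeter = 32.5245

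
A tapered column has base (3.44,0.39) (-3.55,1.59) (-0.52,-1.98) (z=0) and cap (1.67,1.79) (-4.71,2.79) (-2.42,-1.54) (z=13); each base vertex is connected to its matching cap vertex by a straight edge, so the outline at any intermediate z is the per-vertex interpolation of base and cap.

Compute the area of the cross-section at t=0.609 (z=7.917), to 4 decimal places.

Area at t=0.609: 11.9552

Cross-section at t=0.609: each vertex is (1-t)·p0[i] + t·p1[i].
  v1: (1-0.609)·(3.44,0.39) + 0.609·(1.67,1.79) = (2.3621,1.2426)
  v2: (1-0.609)·(-3.55,1.59) + 0.609·(-4.71,2.79) = (-4.2564,2.3208)
  v3: (1-0.609)·(-0.52,-1.98) + 0.609·(-2.42,-1.54) = (-1.6771,-1.7120)
Shoelace sum Σ(x_i·y_{i+1} − x_{i+1}·y_i):
  i=1: 2.3621·2.3208 − -4.2564·1.2426 = +10.7709 (running +10.7709)
  i=2: -4.2564·-1.7120 − -1.6771·2.3208 = +11.1794 (running +21.9504)
  i=3: -1.6771·1.2426 − 2.3621·-1.7120 = +1.9600 (running +23.9103)
Area = |Σ|/2 = |23.9103|/2 = 11.9552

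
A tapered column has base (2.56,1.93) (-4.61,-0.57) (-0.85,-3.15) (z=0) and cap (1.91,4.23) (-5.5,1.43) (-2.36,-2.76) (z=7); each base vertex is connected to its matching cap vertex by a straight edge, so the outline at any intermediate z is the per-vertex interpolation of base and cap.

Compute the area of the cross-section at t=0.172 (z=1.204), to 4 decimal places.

Cross-section at t=0.172: each vertex is (1-t)·p0[i] + t·p1[i].
  v1: (1-0.172)·(2.56,1.93) + 0.172·(1.91,4.23) = (2.4482,2.3256)
  v2: (1-0.172)·(-4.61,-0.57) + 0.172·(-5.5,1.43) = (-4.7631,-0.2260)
  v3: (1-0.172)·(-0.85,-3.15) + 0.172·(-2.36,-2.76) = (-1.1097,-3.0829)
Shoelace sum Σ(x_i·y_{i+1} − x_{i+1}·y_i):
  i=1: 2.4482·-0.2260 − -4.7631·2.3256 = +10.5237 (running +10.5237)
  i=2: -4.7631·-3.0829 − -1.1097·-0.2260 = +14.4334 (running +24.9571)
  i=3: -1.1097·2.3256 − 2.4482·-3.0829 = +4.9668 (running +29.9240)
Area = |Σ|/2 = |29.9240|/2 = 14.9620

Area at t=0.172: 14.9620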